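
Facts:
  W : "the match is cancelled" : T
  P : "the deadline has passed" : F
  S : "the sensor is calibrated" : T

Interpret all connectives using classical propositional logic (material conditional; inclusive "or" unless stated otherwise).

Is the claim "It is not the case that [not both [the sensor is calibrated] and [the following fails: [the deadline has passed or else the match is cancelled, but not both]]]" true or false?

False.

Formalization: ~(S nand ~(P xor W))

P xor W = F xor T = T
~(P xor W) = ~T = F
S nand ~(P xor W) = T nand F = T
~(S nand ~(P xor W)) = ~T = F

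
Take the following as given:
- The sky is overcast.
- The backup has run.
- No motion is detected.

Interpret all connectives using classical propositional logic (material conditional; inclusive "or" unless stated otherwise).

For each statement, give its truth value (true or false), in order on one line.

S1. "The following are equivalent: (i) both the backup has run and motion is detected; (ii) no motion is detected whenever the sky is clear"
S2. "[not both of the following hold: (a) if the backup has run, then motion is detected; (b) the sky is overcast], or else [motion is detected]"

Let Q = "the backup has run" (T), R = "motion is detected" (F), G = "the sky is overcast" (T).

S1: Formalization: (Q & R) <-> (~G -> ~R)

Q & R = T & F = F
~G = ~T = F
~R = ~F = T
~G -> ~R = F -> T = T
(Q & R) <-> (~G -> ~R) = F <-> T = F
Thus S1 is false.

S2: Formalization: ((Q -> R) nand G) | R

Q -> R = T -> F = F
(Q -> R) nand G = F nand T = T
((Q -> R) nand G) | R = T | F = T
Hence S2 is true.

S1 false, S2 true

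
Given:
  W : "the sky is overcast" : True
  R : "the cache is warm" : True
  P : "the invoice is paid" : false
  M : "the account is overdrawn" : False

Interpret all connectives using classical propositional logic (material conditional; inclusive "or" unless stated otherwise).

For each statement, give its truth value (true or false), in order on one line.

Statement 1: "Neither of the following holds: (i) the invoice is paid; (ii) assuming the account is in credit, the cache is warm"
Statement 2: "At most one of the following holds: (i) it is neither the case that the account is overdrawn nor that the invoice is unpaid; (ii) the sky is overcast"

Statement 1: Formalization: P nor (not M -> R)

not M = not False = True
not M -> R = True -> True = True
P nor (not M -> R) = False nor True = False
Thus Statement 1 is false.

Statement 2: This is (M nor not P) nand W.

not P = not False = True
M nor not P = False nor True = False
(M nor not P) nand W = False nand True = True
Hence Statement 2 is true.

Statement 1 False / Statement 2 True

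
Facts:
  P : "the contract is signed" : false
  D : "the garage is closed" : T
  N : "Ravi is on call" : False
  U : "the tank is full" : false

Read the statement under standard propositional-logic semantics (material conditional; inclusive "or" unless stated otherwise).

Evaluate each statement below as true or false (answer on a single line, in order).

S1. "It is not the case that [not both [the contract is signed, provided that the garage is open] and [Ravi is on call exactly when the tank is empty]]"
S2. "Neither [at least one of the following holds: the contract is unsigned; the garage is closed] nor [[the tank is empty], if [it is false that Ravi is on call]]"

S1: Formalization: not ((not D -> P) nand (N iff not U))

not D = not True = False
not D -> P = False -> False = True
not U = not False = True
N iff not U = False iff True = False
(not D -> P) nand (N iff not U) = True nand False = True
not ((not D -> P) nand (N iff not U)) = not True = False
So S1 is false.

S2: Formalization: (not P or D) nor (not N -> not U)

not P = not False = True
not P or D = True or True = True
not N = not False = True
not U = not False = True
not N -> not U = True -> True = True
(not P or D) nor (not N -> not U) = True nor True = False
Thus S2 is false.

S1 false / S2 false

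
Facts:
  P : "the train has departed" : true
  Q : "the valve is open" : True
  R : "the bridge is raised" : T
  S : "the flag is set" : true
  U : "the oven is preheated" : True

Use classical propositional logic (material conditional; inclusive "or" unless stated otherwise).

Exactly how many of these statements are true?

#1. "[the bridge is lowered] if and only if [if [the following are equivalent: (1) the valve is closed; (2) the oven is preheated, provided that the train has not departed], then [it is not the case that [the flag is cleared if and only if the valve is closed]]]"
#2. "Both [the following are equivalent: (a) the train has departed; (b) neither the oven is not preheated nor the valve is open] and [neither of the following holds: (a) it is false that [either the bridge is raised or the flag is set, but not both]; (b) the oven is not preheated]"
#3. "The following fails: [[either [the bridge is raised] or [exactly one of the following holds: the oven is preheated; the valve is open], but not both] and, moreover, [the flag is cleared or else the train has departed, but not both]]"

#1: This is ~R <-> ((~Q <-> (~P -> U)) -> ~(~S <-> ~Q)).

~R = ~T = F
~Q = ~T = F
~P = ~T = F
~P -> U = F -> T = T
~Q <-> (~P -> U) = F <-> T = F
~S = ~T = F
~Q = ~T = F
~S <-> ~Q = F <-> F = T
~(~S <-> ~Q) = ~T = F
(~Q <-> (~P -> U)) -> ~(~S <-> ~Q) = F -> F = T
~R <-> ((~Q <-> (~P -> U)) -> ~(~S <-> ~Q)) = F <-> T = F
Thus #1 is false.

#2: This is (P <-> (~U nor Q)) & (~(R xor S) nor ~U).

~U = ~T = F
~U nor Q = F nor T = F
P <-> (~U nor Q) = T <-> F = F
R xor S = T xor T = F
~(R xor S) = ~F = T
~U = ~T = F
~(R xor S) nor ~U = T nor F = F
(P <-> (~U nor Q)) & (~(R xor S) nor ~U) = F & F = F
Hence #2 is false.

#3: Formalization: ~((R xor (U xor Q)) & (~S xor P))

U xor Q = T xor T = F
R xor (U xor Q) = T xor F = T
~S = ~T = F
~S xor P = F xor T = T
(R xor (U xor Q)) & (~S xor P) = T & T = T
~((R xor (U xor Q)) & (~S xor P)) = ~T = F
Hence #3 is false.

True statements: 0 (none).

0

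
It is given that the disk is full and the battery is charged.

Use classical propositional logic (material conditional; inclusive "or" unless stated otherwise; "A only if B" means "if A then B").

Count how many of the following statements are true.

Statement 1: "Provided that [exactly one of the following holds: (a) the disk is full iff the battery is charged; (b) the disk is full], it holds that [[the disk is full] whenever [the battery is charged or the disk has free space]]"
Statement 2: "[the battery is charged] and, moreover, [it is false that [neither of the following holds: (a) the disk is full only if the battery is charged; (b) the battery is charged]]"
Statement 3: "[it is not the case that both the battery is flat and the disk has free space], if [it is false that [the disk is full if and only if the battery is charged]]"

3

Let P = "the disk is full" (True), W = "the battery is charged" (True).

Statement 1: Formalization: ((P iff W) xor P) -> ((W or not P) -> P)

P iff W = True iff True = True
(P iff W) xor P = True xor True = False
not P = not True = False
W or not P = True or False = True
(W or not P) -> P = True -> True = True
((P iff W) xor P) -> ((W or not P) -> P) = False -> True = True
Hence Statement 1 is true.

Statement 2: This is W and not ((P -> W) nor W).

P -> W = True -> True = True
(P -> W) nor W = True nor True = False
not ((P -> W) nor W) = not False = True
W and not ((P -> W) nor W) = True and True = True
Hence Statement 2 is true.

Statement 3: Formalization: not (P iff W) -> (not W nand not P)

P iff W = True iff True = True
not (P iff W) = not True = False
not W = not True = False
not P = not True = False
not W nand not P = False nand False = True
not (P iff W) -> (not W nand not P) = False -> True = True
Hence Statement 3 is true.

Count: 3.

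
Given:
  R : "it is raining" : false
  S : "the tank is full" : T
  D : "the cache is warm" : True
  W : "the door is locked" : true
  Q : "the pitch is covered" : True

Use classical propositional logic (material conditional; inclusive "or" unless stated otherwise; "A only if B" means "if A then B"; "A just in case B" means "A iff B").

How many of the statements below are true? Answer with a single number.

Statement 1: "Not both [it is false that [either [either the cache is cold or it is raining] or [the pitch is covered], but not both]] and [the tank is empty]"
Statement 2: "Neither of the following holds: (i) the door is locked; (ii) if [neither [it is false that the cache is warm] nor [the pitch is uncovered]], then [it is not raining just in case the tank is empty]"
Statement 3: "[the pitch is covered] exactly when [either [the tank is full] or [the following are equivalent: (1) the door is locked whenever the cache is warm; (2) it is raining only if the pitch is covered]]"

2

Statement 1: Formalization: ~((~D | R) xor Q) nand ~S

~D = ~T = F
~D | R = F | F = F
(~D | R) xor Q = F xor T = T
~((~D | R) xor Q) = ~T = F
~S = ~T = F
~((~D | R) xor Q) nand ~S = F nand F = T
Hence Statement 1 is true.

Statement 2: Parsed as W nor ((~D nor ~Q) -> (~R <-> ~S))

~D = ~T = F
~Q = ~T = F
~D nor ~Q = F nor F = T
~R = ~F = T
~S = ~T = F
~R <-> ~S = T <-> F = F
(~D nor ~Q) -> (~R <-> ~S) = T -> F = F
W nor ((~D nor ~Q) -> (~R <-> ~S)) = T nor F = F
Hence Statement 2 is false.

Statement 3: Formalization: Q <-> (S | ((D -> W) <-> (R -> Q)))

D -> W = T -> T = T
R -> Q = F -> T = T
(D -> W) <-> (R -> Q) = T <-> T = T
S | ((D -> W) <-> (R -> Q)) = T | T = T
Q <-> (S | ((D -> W) <-> (R -> Q))) = T <-> T = T
Hence Statement 3 is true.

True statements: 2 (Statement 1, Statement 3).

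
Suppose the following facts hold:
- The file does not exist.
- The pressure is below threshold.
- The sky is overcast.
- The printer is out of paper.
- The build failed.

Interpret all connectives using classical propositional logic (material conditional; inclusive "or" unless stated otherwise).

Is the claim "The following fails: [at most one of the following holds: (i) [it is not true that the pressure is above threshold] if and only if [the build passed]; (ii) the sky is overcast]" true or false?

False.

Let Q = "the pressure is above threshold" (F), U = "the build passed" (F), R = "the sky is overcast" (T).
In symbols: ~((~Q <-> U) nand R)

~Q = ~F = T
~Q <-> U = T <-> F = F
(~Q <-> U) nand R = F nand T = T
~((~Q <-> U) nand R) = ~T = F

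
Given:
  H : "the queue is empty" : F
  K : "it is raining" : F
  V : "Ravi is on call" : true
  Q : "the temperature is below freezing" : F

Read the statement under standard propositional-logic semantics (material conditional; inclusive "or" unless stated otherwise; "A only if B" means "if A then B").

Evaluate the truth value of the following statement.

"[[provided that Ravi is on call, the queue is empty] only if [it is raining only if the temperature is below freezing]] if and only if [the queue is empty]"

The statement is false.

Values: V=True, H=False, K=False, Q=False.
In symbols: ((V -> H) -> (K -> Q)) iff H

V -> H = True -> False = False
K -> Q = False -> False = True
(V -> H) -> (K -> Q) = False -> True = True
((V -> H) -> (K -> Q)) iff H = True iff False = False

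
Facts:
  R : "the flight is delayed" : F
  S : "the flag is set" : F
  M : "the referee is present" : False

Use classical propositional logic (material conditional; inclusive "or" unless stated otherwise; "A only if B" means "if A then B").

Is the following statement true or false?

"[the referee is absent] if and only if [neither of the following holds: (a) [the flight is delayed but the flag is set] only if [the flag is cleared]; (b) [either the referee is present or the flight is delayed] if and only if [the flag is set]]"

Formalization: not M iff (((R and S) -> not S) nor ((M or R) iff S))

not M = not False = True
R and S = False and False = False
not S = not False = True
(R and S) -> not S = False -> True = True
M or R = False or False = False
(M or R) iff S = False iff False = True
((R and S) -> not S) nor ((M or R) iff S) = True nor True = False
not M iff (((R and S) -> not S) nor ((M or R) iff S)) = True iff False = False

false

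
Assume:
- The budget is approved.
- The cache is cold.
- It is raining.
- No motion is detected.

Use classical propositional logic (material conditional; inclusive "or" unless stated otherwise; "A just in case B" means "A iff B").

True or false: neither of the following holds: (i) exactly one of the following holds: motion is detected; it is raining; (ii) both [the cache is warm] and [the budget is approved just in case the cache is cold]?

Let P = "motion is detected" (F), S = "it is raining" (T), Q = "the cache is warm" (F), M = "the budget is approved" (T).
In symbols: (P ⊕ S) ↓ (Q ∧ (M ↔ ¬Q))

P ⊕ S = F ⊕ T = T
¬Q = ¬F = T
M ↔ ¬Q = T ↔ T = T
Q ∧ (M ↔ ¬Q) = F ∧ T = F
(P ⊕ S) ↓ (Q ∧ (M ↔ ¬Q)) = T ↓ F = F

False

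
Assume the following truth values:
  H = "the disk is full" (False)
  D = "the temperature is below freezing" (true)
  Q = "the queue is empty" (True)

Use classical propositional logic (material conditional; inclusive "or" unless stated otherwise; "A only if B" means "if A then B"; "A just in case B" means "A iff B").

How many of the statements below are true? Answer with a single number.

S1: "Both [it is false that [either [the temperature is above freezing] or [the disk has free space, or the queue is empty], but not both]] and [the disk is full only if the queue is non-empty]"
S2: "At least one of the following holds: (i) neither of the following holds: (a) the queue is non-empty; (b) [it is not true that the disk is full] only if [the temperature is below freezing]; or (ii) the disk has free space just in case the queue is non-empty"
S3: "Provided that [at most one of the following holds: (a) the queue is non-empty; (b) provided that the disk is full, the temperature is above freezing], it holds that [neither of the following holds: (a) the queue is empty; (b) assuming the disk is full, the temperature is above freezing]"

S1: Parsed as ~(~D xor (~H | Q)) & (H -> ~Q)

~D = ~T = F
~H = ~F = T
~H | Q = T | T = T
~D xor (~H | Q) = F xor T = T
~(~D xor (~H | Q)) = ~T = F
~Q = ~T = F
H -> ~Q = F -> F = T
~(~D xor (~H | Q)) & (H -> ~Q) = F & T = F
Hence S1 is false.

S2: Formalization: (~Q nor (~H -> D)) | (~H <-> ~Q)

~Q = ~T = F
~H = ~F = T
~H -> D = T -> T = T
~Q nor (~H -> D) = F nor T = F
~H = ~F = T
~Q = ~T = F
~H <-> ~Q = T <-> F = F
(~Q nor (~H -> D)) | (~H <-> ~Q) = F | F = F
Hence S2 is false.

S3: In symbols: (~Q nand (H -> ~D)) -> (Q nor (H -> ~D))

~Q = ~T = F
~D = ~T = F
H -> ~D = F -> F = T
~Q nand (H -> ~D) = F nand T = T
~D = ~T = F
H -> ~D = F -> F = T
Q nor (H -> ~D) = T nor T = F
(~Q nand (H -> ~D)) -> (Q nor (H -> ~D)) = T -> F = F
Thus S3 is false.

Count: 0.

0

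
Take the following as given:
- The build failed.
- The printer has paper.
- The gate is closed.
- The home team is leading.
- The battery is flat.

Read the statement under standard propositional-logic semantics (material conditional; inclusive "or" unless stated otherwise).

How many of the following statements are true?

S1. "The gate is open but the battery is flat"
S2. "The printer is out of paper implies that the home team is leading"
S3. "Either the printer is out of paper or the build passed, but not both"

1

Let R = "the gate is open" (F), U = "the battery is charged" (F), Q = "the printer has paper" (T), S = "the home team is leading" (T), P = "the build passed" (F).

S1: In symbols: R ∧ ¬U

¬U = ¬F = T
R ∧ ¬U = F ∧ T = F
Hence S1 is false.

S2: Parsed as ¬Q → S

¬Q = ¬T = F
¬Q → S = F → T = T
Hence S2 is true.

S3: In symbols: ¬Q ⊕ P

¬Q = ¬T = F
¬Q ⊕ P = F ⊕ F = F
Hence S3 is false.

True statements: 1 (S2).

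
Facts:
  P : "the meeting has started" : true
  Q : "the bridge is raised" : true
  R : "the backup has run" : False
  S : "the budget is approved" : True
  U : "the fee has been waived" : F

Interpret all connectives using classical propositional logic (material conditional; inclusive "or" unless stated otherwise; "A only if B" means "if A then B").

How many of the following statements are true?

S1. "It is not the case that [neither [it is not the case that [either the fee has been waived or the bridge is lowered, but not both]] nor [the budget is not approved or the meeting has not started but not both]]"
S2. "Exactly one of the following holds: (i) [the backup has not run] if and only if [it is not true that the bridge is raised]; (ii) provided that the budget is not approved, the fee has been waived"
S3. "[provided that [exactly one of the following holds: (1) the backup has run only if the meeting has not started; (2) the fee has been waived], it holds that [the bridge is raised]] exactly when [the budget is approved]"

S1: In symbols: ~(~(U xor ~Q) nor (~S xor ~P))

~Q = ~T = F
U xor ~Q = F xor F = F
~(U xor ~Q) = ~F = T
~S = ~T = F
~P = ~T = F
~S xor ~P = F xor F = F
~(U xor ~Q) nor (~S xor ~P) = T nor F = F
~(~(U xor ~Q) nor (~S xor ~P)) = ~F = T
So S1 is true.

S2: Parsed as (~R <-> ~Q) xor (~S -> U)

~R = ~F = T
~Q = ~T = F
~R <-> ~Q = T <-> F = F
~S = ~T = F
~S -> U = F -> F = T
(~R <-> ~Q) xor (~S -> U) = F xor T = T
Thus S2 is true.

S3: Formalization: (((R -> ~P) xor U) -> Q) <-> S

~P = ~T = F
R -> ~P = F -> F = T
(R -> ~P) xor U = T xor F = T
((R -> ~P) xor U) -> Q = T -> T = T
(((R -> ~P) xor U) -> Q) <-> S = T <-> T = T
Hence S3 is true.

True statements: 3 (S1, S2, S3).

3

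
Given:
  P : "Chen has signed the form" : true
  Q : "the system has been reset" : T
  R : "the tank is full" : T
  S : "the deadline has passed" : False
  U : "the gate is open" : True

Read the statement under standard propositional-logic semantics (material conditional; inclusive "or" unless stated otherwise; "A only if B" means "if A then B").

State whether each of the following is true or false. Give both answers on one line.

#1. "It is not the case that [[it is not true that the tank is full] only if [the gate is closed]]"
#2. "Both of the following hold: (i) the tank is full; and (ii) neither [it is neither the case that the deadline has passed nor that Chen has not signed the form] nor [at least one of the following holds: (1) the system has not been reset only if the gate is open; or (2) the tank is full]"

#1: In symbols: ~(~R -> ~U)

~R = ~T = F
~U = ~T = F
~R -> ~U = F -> F = T
~(~R -> ~U) = ~T = F
Thus #1 is false.

#2: Parsed as R & ((S nor ~P) nor ((~Q -> U) | R))

~P = ~T = F
S nor ~P = F nor F = T
~Q = ~T = F
~Q -> U = F -> T = T
(~Q -> U) | R = T | T = T
(S nor ~P) nor ((~Q -> U) | R) = T nor T = F
R & ((S nor ~P) nor ((~Q -> U) | R)) = T & F = F
So #2 is false.

#1 false / #2 false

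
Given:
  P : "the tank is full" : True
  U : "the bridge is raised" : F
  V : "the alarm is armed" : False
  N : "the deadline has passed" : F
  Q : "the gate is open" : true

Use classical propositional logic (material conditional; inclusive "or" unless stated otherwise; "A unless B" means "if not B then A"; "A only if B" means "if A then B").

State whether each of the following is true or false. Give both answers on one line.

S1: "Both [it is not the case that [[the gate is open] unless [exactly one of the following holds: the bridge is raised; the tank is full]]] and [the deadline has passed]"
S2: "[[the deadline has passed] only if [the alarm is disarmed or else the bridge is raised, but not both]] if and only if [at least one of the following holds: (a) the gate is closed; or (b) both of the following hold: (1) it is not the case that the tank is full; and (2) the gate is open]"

S1 false; S2 false

S1: Parsed as ¬(Q ∨ (U ⊕ P)) ∧ N

U ⊕ P = F ⊕ T = T
Q ∨ (U ⊕ P) = T ∨ T = T
¬(Q ∨ (U ⊕ P)) = ¬T = F
¬(Q ∨ (U ⊕ P)) ∧ N = F ∧ F = F
Hence S1 is false.

S2: Parsed as (N → (¬V ⊕ U)) ↔ (¬Q ∨ (¬P ∧ Q))

¬V = ¬F = T
¬V ⊕ U = T ⊕ F = T
N → (¬V ⊕ U) = F → T = T
¬Q = ¬T = F
¬P = ¬T = F
¬P ∧ Q = F ∧ T = F
¬Q ∨ (¬P ∧ Q) = F ∨ F = F
(N → (¬V ⊕ U)) ↔ (¬Q ∨ (¬P ∧ Q)) = T ↔ F = F
Thus S2 is false.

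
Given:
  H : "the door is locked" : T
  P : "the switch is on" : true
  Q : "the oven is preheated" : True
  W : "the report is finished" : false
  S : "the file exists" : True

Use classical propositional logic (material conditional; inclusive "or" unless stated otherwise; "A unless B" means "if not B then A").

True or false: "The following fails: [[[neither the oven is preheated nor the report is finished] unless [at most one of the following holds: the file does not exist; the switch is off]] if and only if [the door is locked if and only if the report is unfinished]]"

Parsed as not (((Q nor W) or (not S nand not P)) iff (H iff not W))

Q nor W = True nor False = False
not S = not True = False
not P = not True = False
not S nand not P = False nand False = True
(Q nor W) or (not S nand not P) = False or True = True
not W = not False = True
H iff not W = True iff True = True
((Q nor W) or (not S nand not P)) iff (H iff not W) = True iff True = True
not (((Q nor W) or (not S nand not P)) iff (H iff not W)) = not True = False

false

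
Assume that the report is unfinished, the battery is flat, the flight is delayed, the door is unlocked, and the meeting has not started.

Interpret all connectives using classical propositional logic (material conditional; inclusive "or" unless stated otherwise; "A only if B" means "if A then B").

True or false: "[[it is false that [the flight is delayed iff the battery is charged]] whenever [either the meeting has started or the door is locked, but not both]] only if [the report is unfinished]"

Let U = "the meeting has started" (F), S = "the door is locked" (F), R = "the flight is delayed" (T), Q = "the battery is charged" (F), P = "the report is finished" (F).
This is ((U xor S) -> ~(R <-> Q)) -> ~P.

U xor S = F xor F = F
R <-> Q = T <-> F = F
~(R <-> Q) = ~F = T
(U xor S) -> ~(R <-> Q) = F -> T = T
~P = ~F = T
((U xor S) -> ~(R <-> Q)) -> ~P = T -> T = T

True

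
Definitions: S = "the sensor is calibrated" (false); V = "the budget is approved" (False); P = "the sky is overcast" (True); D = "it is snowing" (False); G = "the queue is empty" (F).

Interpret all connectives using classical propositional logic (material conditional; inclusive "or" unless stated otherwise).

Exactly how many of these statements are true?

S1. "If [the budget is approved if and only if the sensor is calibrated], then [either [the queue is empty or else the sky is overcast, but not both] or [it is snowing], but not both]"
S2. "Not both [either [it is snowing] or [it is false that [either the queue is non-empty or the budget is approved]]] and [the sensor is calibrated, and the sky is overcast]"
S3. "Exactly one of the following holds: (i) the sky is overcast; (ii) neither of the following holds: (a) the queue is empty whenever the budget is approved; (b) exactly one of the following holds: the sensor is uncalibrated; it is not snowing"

S1: Parsed as (V iff S) -> ((G xor P) xor D)

V iff S = False iff False = True
G xor P = False xor True = True
(G xor P) xor D = True xor False = True
(V iff S) -> ((G xor P) xor D) = True -> True = True
So S1 is true.

S2: This is (D or not (not G or V)) nand (S and P).

not G = not False = True
not G or V = True or False = True
not (not G or V) = not True = False
D or not (not G or V) = False or False = False
S and P = False and True = False
(D or not (not G or V)) nand (S and P) = False nand False = True
Hence S2 is true.

S3: In symbols: P xor ((V -> G) nor (not S xor not D))

V -> G = False -> False = True
not S = not False = True
not D = not False = True
not S xor not D = True xor True = False
(V -> G) nor (not S xor not D) = True nor False = False
P xor ((V -> G) nor (not S xor not D)) = True xor False = True
So S3 is true.

3 of the 3 statements are true.

3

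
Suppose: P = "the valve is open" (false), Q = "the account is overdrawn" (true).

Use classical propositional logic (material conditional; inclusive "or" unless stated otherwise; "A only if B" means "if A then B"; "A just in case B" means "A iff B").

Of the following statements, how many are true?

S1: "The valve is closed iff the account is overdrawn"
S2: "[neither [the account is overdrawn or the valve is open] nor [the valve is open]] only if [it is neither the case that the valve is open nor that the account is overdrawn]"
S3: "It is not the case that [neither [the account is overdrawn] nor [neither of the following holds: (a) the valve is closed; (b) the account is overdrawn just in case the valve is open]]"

3

S1: This is not P iff Q.

not P = not False = True
not P iff Q = True iff True = True
So S1 is true.

S2: Parsed as ((Q or P) nor P) -> (P nor Q)

Q or P = True or False = True
(Q or P) nor P = True nor False = False
P nor Q = False nor True = False
((Q or P) nor P) -> (P nor Q) = False -> False = True
Hence S2 is true.

S3: Parsed as not (Q nor (not P nor (Q iff P)))

not P = not False = True
Q iff P = True iff False = False
not P nor (Q iff P) = True nor False = False
Q nor (not P nor (Q iff P)) = True nor False = False
not (Q nor (not P nor (Q iff P))) = not False = True
Thus S3 is true.

True statements: 3 (S1, S2, S3).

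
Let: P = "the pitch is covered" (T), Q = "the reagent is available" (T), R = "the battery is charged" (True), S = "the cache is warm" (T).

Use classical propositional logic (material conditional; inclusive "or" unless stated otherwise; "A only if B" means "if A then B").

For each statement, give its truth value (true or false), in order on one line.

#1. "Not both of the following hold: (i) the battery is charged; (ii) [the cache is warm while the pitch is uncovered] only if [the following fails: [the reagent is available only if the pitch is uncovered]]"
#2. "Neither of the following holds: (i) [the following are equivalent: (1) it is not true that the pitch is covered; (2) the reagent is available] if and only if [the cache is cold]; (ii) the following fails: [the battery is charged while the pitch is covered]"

#1 F, #2 F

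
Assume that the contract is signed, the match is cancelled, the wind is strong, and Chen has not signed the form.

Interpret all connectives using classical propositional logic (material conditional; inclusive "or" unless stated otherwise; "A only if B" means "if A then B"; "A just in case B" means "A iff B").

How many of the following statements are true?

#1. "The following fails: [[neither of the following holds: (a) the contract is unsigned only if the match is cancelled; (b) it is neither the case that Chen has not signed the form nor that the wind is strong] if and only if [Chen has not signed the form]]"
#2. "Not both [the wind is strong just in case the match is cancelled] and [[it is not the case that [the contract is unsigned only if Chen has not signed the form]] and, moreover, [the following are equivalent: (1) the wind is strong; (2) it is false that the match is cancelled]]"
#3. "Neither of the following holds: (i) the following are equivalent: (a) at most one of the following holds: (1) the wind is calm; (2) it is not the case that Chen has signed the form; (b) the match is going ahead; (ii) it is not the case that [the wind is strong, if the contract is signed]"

3

Let P = "the contract is signed" (T), Q = "the match is cancelled" (T), S = "Chen has signed the form" (F), R = "the wind is strong" (T).

#1: In symbols: ~(((~P -> Q) nor (~S nor R)) <-> ~S)

~P = ~T = F
~P -> Q = F -> T = T
~S = ~F = T
~S nor R = T nor T = F
(~P -> Q) nor (~S nor R) = T nor F = F
~S = ~F = T
((~P -> Q) nor (~S nor R)) <-> ~S = F <-> T = F
~(((~P -> Q) nor (~S nor R)) <-> ~S) = ~F = T
Thus #1 is true.

#2: In symbols: (R <-> Q) nand (~(~P -> ~S) & (R <-> ~Q))

R <-> Q = T <-> T = T
~P = ~T = F
~S = ~F = T
~P -> ~S = F -> T = T
~(~P -> ~S) = ~T = F
~Q = ~T = F
R <-> ~Q = T <-> F = F
~(~P -> ~S) & (R <-> ~Q) = F & F = F
(R <-> Q) nand (~(~P -> ~S) & (R <-> ~Q)) = T nand F = T
So #2 is true.

#3: Formalization: ((~R nand ~S) <-> ~Q) nor ~(P -> R)

~R = ~T = F
~S = ~F = T
~R nand ~S = F nand T = T
~Q = ~T = F
(~R nand ~S) <-> ~Q = T <-> F = F
P -> R = T -> T = T
~(P -> R) = ~T = F
((~R nand ~S) <-> ~Q) nor ~(P -> R) = F nor F = T
Thus #3 is true.

3 of the 3 statements are true.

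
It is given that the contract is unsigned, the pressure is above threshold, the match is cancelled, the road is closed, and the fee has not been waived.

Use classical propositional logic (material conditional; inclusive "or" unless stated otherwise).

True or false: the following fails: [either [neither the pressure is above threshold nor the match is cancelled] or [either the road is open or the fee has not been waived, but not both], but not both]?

False.

Let Q = "the pressure is above threshold" (T), R = "the match is cancelled" (T), S = "the road is closed" (T), U = "the fee has been waived" (F).
Parsed as ~((Q nor R) xor (~S xor ~U))

Q nor R = T nor T = F
~S = ~T = F
~U = ~F = T
~S xor ~U = F xor T = T
(Q nor R) xor (~S xor ~U) = F xor T = T
~((Q nor R) xor (~S xor ~U)) = ~T = F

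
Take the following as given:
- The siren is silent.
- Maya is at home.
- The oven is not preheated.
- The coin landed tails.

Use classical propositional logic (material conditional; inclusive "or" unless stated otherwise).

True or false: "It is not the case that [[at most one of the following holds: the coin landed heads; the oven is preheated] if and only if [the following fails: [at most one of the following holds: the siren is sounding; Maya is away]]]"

Let D = "the coin landed heads" (False), P = "the oven is preheated" (False), N = "the siren is sounding" (False), V = "Maya is at home" (True).
In symbols: not ((D nand P) iff not (N nand not V))

D nand P = False nand False = True
not V = not True = False
N nand not V = False nand False = True
not (N nand not V) = not True = False
(D nand P) iff not (N nand not V) = True iff False = False
not ((D nand P) iff not (N nand not V)) = not False = True

True.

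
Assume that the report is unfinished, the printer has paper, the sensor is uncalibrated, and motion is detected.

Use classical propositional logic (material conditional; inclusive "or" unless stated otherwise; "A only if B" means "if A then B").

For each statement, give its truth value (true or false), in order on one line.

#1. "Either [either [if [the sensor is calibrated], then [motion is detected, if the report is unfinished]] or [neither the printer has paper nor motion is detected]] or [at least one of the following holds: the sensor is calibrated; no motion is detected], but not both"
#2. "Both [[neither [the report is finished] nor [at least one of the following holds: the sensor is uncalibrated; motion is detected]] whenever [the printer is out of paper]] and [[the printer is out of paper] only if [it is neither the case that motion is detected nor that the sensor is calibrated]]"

#1 True; #2 True

Let U = "the sensor is calibrated" (False), G = "the report is finished" (False), H = "motion is detected" (True), V = "the printer has paper" (True).

#1: This is ((U -> (not G -> H)) or (V nor H)) xor (U or not H).

not G = not False = True
not G -> H = True -> True = True
U -> (not G -> H) = False -> True = True
V nor H = True nor True = False
(U -> (not G -> H)) or (V nor H) = True or False = True
not H = not True = False
U or not H = False or False = False
((U -> (not G -> H)) or (V nor H)) xor (U or not H) = True xor False = True
So #1 is true.

#2: In symbols: (not V -> (G nor (not U or H))) and (not V -> (H nor U))

not V = not True = False
not U = not False = True
not U or H = True or True = True
G nor (not U or H) = False nor True = False
not V -> (G nor (not U or H)) = False -> False = True
not V = not True = False
H nor U = True nor False = False
not V -> (H nor U) = False -> False = True
(not V -> (G nor (not U or H))) and (not V -> (H nor U)) = True and True = True
Hence #2 is true.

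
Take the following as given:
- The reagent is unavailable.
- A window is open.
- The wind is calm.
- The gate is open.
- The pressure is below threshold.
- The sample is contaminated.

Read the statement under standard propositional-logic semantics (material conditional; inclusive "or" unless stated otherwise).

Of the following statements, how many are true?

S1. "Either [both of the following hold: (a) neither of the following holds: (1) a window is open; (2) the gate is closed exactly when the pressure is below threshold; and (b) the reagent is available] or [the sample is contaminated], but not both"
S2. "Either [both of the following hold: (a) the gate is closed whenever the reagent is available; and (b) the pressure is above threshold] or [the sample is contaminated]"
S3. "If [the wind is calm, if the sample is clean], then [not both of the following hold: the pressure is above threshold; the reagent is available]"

3

Let Q = "a window is open" (T), S = "the gate is open" (T), U = "the pressure is above threshold" (F), P = "the reagent is available" (F), V = "the sample is contaminated" (T), R = "the wind is strong" (F).

S1: This is ((Q ↓ (¬S ↔ ¬U)) ∧ P) ⊕ V.

¬S = ¬T = F
¬U = ¬F = T
¬S ↔ ¬U = F ↔ T = F
Q ↓ (¬S ↔ ¬U) = T ↓ F = F
(Q ↓ (¬S ↔ ¬U)) ∧ P = F ∧ F = F
((Q ↓ (¬S ↔ ¬U)) ∧ P) ⊕ V = F ⊕ T = T
So S1 is true.

S2: Formalization: ((P → ¬S) ∧ U) ∨ V

¬S = ¬T = F
P → ¬S = F → F = T
(P → ¬S) ∧ U = T ∧ F = F
((P → ¬S) ∧ U) ∨ V = F ∨ T = T
Thus S2 is true.

S3: Parsed as (¬V → ¬R) → (U ↑ P)

¬V = ¬T = F
¬R = ¬F = T
¬V → ¬R = F → T = T
U ↑ P = F ↑ F = T
(¬V → ¬R) → (U ↑ P) = T → T = T
Hence S3 is true.

Count: 3.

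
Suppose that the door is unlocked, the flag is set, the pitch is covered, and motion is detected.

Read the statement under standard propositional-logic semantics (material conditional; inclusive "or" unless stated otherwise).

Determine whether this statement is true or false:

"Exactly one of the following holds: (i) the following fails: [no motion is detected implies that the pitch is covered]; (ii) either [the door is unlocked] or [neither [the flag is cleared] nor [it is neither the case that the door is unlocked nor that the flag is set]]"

true

Let U = "motion is detected" (T), G = "the pitch is covered" (T), M = "the door is locked" (F), V = "the flag is set" (T).
In symbols: ¬(¬U → G) ⊕ (¬M ∨ (¬V ↓ (¬M ↓ V)))

¬U = ¬T = F
¬U → G = F → T = T
¬(¬U → G) = ¬T = F
¬M = ¬F = T
¬V = ¬T = F
¬M = ¬F = T
¬M ↓ V = T ↓ T = F
¬V ↓ (¬M ↓ V) = F ↓ F = T
¬M ∨ (¬V ↓ (¬M ↓ V)) = T ∨ T = T
¬(¬U → G) ⊕ (¬M ∨ (¬V ↓ (¬M ↓ V))) = F ⊕ T = T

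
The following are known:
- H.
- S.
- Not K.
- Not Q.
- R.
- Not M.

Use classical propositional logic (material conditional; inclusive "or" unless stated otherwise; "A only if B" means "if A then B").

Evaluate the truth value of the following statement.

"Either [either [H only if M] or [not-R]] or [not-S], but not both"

The statement is false.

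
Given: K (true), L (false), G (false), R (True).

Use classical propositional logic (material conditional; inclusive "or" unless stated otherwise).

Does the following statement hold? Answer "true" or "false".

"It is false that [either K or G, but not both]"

false

Parsed as ¬(K ⊕ G)

K ⊕ G = T ⊕ F = T
¬(K ⊕ G) = ¬T = F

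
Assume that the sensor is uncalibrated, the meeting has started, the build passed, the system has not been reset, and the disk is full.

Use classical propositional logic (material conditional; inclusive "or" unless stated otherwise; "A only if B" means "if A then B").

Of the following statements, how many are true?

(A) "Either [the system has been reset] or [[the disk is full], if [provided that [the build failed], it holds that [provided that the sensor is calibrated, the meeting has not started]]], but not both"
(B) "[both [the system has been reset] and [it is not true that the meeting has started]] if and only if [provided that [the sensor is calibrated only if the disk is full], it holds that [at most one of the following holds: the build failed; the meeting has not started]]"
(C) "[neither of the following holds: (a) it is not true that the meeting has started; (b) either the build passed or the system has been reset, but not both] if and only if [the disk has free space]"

2

Let S = "the system has been reset" (False), R = "the build passed" (True), P = "the sensor is calibrated" (False), Q = "the meeting has started" (True), U = "the disk is full" (True).

(A): Formalization: S xor ((not R -> (P -> not Q)) -> U)

not R = not True = False
not Q = not True = False
P -> not Q = False -> False = True
not R -> (P -> not Q) = False -> True = True
(not R -> (P -> not Q)) -> U = True -> True = True
S xor ((not R -> (P -> not Q)) -> U) = False xor True = True
Thus (A) is true.

(B): Formalization: (S and not Q) iff ((P -> U) -> (not R nand not Q))

not Q = not True = False
S and not Q = False and False = False
P -> U = False -> True = True
not R = not True = False
not Q = not True = False
not R nand not Q = False nand False = True
(P -> U) -> (not R nand not Q) = True -> True = True
(S and not Q) iff ((P -> U) -> (not R nand not Q)) = False iff True = False
Hence (B) is false.

(C): Formalization: (not Q nor (R xor S)) iff not U

not Q = not True = False
R xor S = True xor False = True
not Q nor (R xor S) = False nor True = False
not U = not True = False
(not Q nor (R xor S)) iff not U = False iff False = True
Thus (C) is true.

Count: 2.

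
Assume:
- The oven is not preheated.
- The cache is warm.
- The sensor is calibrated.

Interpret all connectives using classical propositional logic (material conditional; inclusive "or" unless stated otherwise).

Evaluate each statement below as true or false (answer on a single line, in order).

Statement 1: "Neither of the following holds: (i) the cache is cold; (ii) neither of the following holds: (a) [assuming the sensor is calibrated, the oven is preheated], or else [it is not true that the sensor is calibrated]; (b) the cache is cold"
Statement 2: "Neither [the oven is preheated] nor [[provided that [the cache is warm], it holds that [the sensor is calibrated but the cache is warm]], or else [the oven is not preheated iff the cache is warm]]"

Statement 1 F, Statement 2 F

Let Q = "the cache is warm" (T), R = "the sensor is calibrated" (T), P = "the oven is preheated" (F).

Statement 1: This is ~Q nor (((R -> P) | ~R) nor ~Q).

~Q = ~T = F
R -> P = T -> F = F
~R = ~T = F
(R -> P) | ~R = F | F = F
~Q = ~T = F
((R -> P) | ~R) nor ~Q = F nor F = T
~Q nor (((R -> P) | ~R) nor ~Q) = F nor T = F
So Statement 1 is false.

Statement 2: Parsed as P nor ((Q -> (R & Q)) | (~P <-> Q))

R & Q = T & T = T
Q -> (R & Q) = T -> T = T
~P = ~F = T
~P <-> Q = T <-> T = T
(Q -> (R & Q)) | (~P <-> Q) = T | T = T
P nor ((Q -> (R & Q)) | (~P <-> Q)) = F nor T = F
Hence Statement 2 is false.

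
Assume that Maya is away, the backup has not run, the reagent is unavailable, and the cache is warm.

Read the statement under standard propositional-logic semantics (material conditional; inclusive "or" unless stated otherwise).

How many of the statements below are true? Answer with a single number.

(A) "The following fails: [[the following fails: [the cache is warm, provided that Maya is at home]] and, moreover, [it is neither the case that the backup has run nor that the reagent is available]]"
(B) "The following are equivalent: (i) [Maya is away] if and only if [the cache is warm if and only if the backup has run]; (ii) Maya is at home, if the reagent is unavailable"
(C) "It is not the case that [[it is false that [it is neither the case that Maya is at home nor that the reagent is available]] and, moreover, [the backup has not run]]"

Let P = "Maya is at home" (F), S = "the cache is warm" (T), Q = "the backup has run" (F), R = "the reagent is available" (F).

(A): Formalization: ~(~(P -> S) & (Q nor R))

P -> S = F -> T = T
~(P -> S) = ~T = F
Q nor R = F nor F = T
~(P -> S) & (Q nor R) = F & T = F
~(~(P -> S) & (Q nor R)) = ~F = T
Thus (A) is true.

(B): Parsed as (~P <-> (S <-> Q)) <-> (~R -> P)

~P = ~F = T
S <-> Q = T <-> F = F
~P <-> (S <-> Q) = T <-> F = F
~R = ~F = T
~R -> P = T -> F = F
(~P <-> (S <-> Q)) <-> (~R -> P) = F <-> F = T
Hence (B) is true.

(C): Formalization: ~(~(P nor R) & ~Q)

P nor R = F nor F = T
~(P nor R) = ~T = F
~Q = ~F = T
~(P nor R) & ~Q = F & T = F
~(~(P nor R) & ~Q) = ~F = T
Thus (C) is true.

True statements: 3 ((A), (B), (C)).

3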